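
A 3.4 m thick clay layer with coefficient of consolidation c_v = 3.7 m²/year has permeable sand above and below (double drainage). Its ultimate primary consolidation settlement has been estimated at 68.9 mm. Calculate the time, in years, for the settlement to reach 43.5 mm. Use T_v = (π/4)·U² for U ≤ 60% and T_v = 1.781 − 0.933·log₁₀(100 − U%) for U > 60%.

t ≈ 0.249 years

Drainage path length: H_d = H/2 = 1.7 m (double drainage).
U = S(t)/S_ult = 43.5/68.9 = 0.6313.
U > 60%: T_v = 1.781 − 0.933·log₁₀(100 − 63.135) = 0.31935.
t = T_v·H_d²/c_v = 0.31935×1.7²/3.7 = 0.2494 years.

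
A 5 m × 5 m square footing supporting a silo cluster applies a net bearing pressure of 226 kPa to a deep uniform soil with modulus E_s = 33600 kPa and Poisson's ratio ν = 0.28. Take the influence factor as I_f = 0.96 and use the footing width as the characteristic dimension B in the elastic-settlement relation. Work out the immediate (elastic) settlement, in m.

Immediate (elastic) settlement: S_e = q·B·(1−ν²)/E_s · I_f.
S_e = 226 × 5 × (1 − 0.28²) / 33600 × 0.96
    = 226 × 5 × 0.9216 / 33600 × 0.96
    = 0.02975 m

S_e ≈ 0.0298 m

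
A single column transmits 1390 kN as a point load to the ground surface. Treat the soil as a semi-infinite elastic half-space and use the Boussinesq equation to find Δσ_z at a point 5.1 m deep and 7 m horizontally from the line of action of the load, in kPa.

Boussinesq vertical stress below a point load on an elastic half-space:
Δσ_z = 3P/(2πz²) · [1 + (r/z)²]^(−5/2)
r/z = 7/5.1 = 1.3725; [1+(r/z)²]^(−5/2) = 0.070803.
Δσ_z = 3×1390/(2π×5.1²) × 0.070803 = 25.516 × 0.070803 = 1.807 kPa

Δσ_z ≈ 1.81 kPa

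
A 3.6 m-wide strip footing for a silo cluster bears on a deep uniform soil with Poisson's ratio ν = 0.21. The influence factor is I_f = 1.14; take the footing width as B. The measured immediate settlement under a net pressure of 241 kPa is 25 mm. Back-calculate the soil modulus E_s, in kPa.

S_e = q·B·(1−ν²)/E_s · I_f  ⇒  E_s = q·B·(1−ν²)·I_f / S_e.
E_s = 241 × 3.6 × 0.9559 × 1.14 / 0.025 = 37820 kPa

E_s ≈ 37800 kPa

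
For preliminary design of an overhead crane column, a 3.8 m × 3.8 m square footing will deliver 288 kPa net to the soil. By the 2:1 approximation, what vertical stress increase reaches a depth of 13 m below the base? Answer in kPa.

By the 2:1 method the load spreads at 1 horizontal : 2 vertical, so at depth z the loaded area has grown by z in each plan dimension:
Δσ = qBL/((B+z)(L+z)) = 288×3.8×3.8/((3.8+13)(3.8+13)) = 14.735 kPa

Δσ_z ≈ 14.7 kPa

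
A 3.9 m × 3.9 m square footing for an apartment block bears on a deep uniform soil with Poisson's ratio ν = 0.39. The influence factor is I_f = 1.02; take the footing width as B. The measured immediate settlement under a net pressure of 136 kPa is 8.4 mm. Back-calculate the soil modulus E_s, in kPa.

E_s ≈ 54600 kPa

S_e = q·B·(1−ν²)/E_s · I_f  ⇒  E_s = q·B·(1−ν²)·I_f / S_e.
E_s = 136 × 3.9 × 0.8479 × 1.02 / 0.0084 = 54610 kPa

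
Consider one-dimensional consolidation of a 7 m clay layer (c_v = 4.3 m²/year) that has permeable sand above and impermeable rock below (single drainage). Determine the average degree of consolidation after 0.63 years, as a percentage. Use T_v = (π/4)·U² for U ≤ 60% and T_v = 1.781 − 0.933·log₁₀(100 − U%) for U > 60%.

Drainage path length: H_d = H = 7 m (single drainage).
T_v = c_v·t/H_d² = 4.3×0.63/7² = 0.055286.
T_v = 0.055286 corresponds to the U ≤ 60% branch:
U = √(4T_v/π) = 0.2653

U ≈ 26.5 %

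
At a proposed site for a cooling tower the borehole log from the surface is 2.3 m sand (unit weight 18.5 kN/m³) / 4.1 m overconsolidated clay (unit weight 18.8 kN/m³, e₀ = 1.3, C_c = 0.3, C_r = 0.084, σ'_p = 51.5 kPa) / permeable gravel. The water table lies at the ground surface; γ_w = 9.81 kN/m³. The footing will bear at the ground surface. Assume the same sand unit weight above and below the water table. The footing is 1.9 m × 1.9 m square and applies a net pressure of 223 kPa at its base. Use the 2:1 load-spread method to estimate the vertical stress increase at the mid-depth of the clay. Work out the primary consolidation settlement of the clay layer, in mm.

Mid-depth of clay below the ground surface: z = 2.3 + 4.1/2 = 4.35 m.
Total vertical stress at mid-clay: σ_v = 18.5×2.3 + 18.8×2.05 = 81.09 kPa.
Pore pressure: u = 9.81×(4.35 − 0) = 42.673 kPa.
Initial effective stress: σ'_0 = σ_v − u = 81.09 − 42.673 = 38.417 kPa.
Stress increase at mid-clay by the 2:1 spreading method:
Δσ = qBL/((B+z)(L+z)) = 223×1.9×1.9/((1.9+4.35)(1.9+4.35)) = 20.609 kPa
Final effective stress: σ'_f = 38.417 + 20.609 = 59.026 kPa.
σ'_f = 59.026 > σ'_p = 51.5 kPa, so the stress path crosses the preconsolidation pressure — recompression up to σ'_p, then virgin compression beyond:
S_c = H/(1+e₀)·[C_r·log₁₀(σ'_p/σ'_0) + C_c·log₁₀(σ'_f/σ'_p)]
    = 4.1/2.3 × [0.084×log₁₀(51.5/38.417) + 0.3×log₁₀(59.026/51.5)]
    = 1.7826 × [0.010692 + 0.017771] = 0.05074 m

S_c ≈ 50.7 mm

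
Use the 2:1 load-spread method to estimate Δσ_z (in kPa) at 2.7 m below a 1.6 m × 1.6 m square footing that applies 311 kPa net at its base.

By the 2:1 method the load spreads at 1 horizontal : 2 vertical, so at depth z the loaded area has grown by z in each plan dimension:
Δσ = qBL/((B+z)(L+z)) = 311×1.6×1.6/((1.6+2.7)(1.6+2.7)) = 43.059 kPa

Δσ_z ≈ 43.1 kPa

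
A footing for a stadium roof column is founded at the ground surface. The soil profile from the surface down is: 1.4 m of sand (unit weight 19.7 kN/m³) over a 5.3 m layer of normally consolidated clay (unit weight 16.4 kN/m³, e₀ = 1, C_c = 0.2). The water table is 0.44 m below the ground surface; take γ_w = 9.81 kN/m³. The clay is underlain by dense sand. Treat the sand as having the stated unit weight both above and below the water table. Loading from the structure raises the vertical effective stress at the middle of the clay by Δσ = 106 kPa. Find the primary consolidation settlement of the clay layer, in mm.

S_c ≈ 318 mm

Mid-depth of clay below the ground surface: z = 1.4 + 5.3/2 = 4.05 m.
Total vertical stress at mid-clay: σ_v = 19.7×1.4 + 16.4×2.65 = 71.04 kPa.
Pore pressure: u = 9.81×(4.05 − 0.44) = 35.414 kPa.
Initial effective stress: σ'_0 = σ_v − u = 71.04 − 35.414 = 35.626 kPa.
Final effective stress: σ'_f = σ'_0 + Δσ = 35.626 + 106 = 141.63 kPa.
Normally consolidated clay, so the full stress increment lies on the virgin compression line:
S_c = C_c·H/(1+e₀)·log₁₀(σ'_f/σ'_0) = 0.2×5.3/(1+1)×log₁₀(141.63/35.626)
    = 0.53 × 0.59939 = 0.3177 m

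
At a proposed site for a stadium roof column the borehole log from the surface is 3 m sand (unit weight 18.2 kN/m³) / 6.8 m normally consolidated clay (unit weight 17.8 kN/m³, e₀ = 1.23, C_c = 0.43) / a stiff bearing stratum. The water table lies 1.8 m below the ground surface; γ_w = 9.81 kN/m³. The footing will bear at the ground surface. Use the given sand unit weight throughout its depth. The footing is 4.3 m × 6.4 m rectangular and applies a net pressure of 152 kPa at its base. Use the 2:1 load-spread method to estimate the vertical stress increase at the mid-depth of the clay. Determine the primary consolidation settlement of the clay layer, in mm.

Mid-depth of clay below the ground surface: z = 3 + 6.8/2 = 6.4 m.
Total vertical stress at mid-clay: σ_v = 18.2×3 + 17.8×3.4 = 115.12 kPa.
Pore pressure: u = 9.81×(6.4 − 1.8) = 45.126 kPa.
Initial effective stress: σ'_0 = σ_v − u = 115.12 − 45.126 = 69.994 kPa.
Stress increase at mid-clay by the 2:1 spreading method:
Δσ = qBL/((B+z)(L+z)) = 152×4.3×6.4/((4.3+6.4)(6.4+6.4)) = 30.542 kPa
Final effective stress: σ'_f = σ'_0 + Δσ = 69.994 + 30.542 = 100.54 kPa.
Normally consolidated clay, so the full stress increment lies on the virgin compression line:
S_c = C_c·H/(1+e₀)·log₁₀(σ'_f/σ'_0) = 0.43×6.8/(1+1.23)×log₁₀(100.54/69.994)
    = 1.3112 × 0.15728 = 0.2062 m

S_c ≈ 206 mm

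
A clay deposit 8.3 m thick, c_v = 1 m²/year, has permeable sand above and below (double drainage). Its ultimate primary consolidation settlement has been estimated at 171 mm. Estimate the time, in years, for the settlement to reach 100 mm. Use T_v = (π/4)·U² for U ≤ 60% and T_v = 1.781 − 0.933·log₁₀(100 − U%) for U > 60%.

t ≈ 4.63 years

Drainage path length: H_d = H/2 = 4.15 m (double drainage).
U = S(t)/S_ult = 100/171 = 0.5848.
U ≤ 60%: T_v = (π/4)·U² = (π/4)×0.5848² = 0.26859.
t = T_v·H_d²/c_v = 0.26859×4.15²/1 = 4.626 years.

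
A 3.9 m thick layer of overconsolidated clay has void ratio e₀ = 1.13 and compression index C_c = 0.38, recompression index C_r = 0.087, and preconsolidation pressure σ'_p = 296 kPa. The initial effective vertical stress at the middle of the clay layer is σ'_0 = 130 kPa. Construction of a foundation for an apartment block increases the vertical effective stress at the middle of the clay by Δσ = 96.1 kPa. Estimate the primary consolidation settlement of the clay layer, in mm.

S_c ≈ 38.3 mm

Final effective stress: σ'_f = 130 + 96.1 = 226.1 kPa.
σ'_f = 226.1 ≤ σ'_p = 296 kPa, so the clay remains overconsolidated and only the recompression index applies:
S_c = C_r·H/(1+e₀)·log₁₀(σ'_f/σ'_0) = 0.087×3.9/2.13×log₁₀(226.1/130)
    = 0.1593 × 0.24036 = 0.03829 m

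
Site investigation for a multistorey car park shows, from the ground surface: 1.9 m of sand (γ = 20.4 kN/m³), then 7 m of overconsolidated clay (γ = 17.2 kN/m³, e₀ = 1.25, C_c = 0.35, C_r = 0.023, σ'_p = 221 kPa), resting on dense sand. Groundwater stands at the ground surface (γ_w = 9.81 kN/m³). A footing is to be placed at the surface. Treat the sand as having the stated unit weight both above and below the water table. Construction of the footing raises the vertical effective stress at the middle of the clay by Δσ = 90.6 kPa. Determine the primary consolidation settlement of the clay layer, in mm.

S_c ≈ 33.8 mm

Mid-depth of clay below the ground surface: z = 1.9 + 7/2 = 5.4 m.
Total vertical stress at mid-clay: σ_v = 20.4×1.9 + 17.2×3.5 = 98.96 kPa.
Pore pressure: u = 9.81×(5.4 − 0) = 52.974 kPa.
Initial effective stress: σ'_0 = σ_v − u = 98.96 − 52.974 = 45.986 kPa.
Final effective stress: σ'_f = 45.986 + 90.6 = 136.59 kPa.
σ'_f = 136.59 ≤ σ'_p = 221 kPa, so the clay remains overconsolidated and only the recompression index applies:
S_c = C_r·H/(1+e₀)·log₁₀(σ'_f/σ'_0) = 0.023×7/2.25×log₁₀(136.59/45.986)
    = 0.071555 × 0.47279 = 0.03383 m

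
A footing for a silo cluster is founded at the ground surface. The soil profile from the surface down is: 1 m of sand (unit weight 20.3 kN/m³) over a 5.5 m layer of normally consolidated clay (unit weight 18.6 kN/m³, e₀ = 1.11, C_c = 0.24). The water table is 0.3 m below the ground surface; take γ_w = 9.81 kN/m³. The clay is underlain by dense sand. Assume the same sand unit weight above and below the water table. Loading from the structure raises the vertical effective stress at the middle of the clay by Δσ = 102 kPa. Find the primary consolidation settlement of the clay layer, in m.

Mid-depth of clay below the ground surface: z = 1 + 5.5/2 = 3.75 m.
Total vertical stress at mid-clay: σ_v = 20.3×1 + 18.6×2.75 = 71.45 kPa.
Pore pressure: u = 9.81×(3.75 − 0.3) = 33.845 kPa.
Initial effective stress: σ'_0 = σ_v − u = 71.45 − 33.845 = 37.605 kPa.
Final effective stress: σ'_f = σ'_0 + Δσ = 37.605 + 102 = 139.6 kPa.
Normally consolidated clay, so the full stress increment lies on the virgin compression line:
S_c = C_c·H/(1+e₀)·log₁₀(σ'_f/σ'_0) = 0.24×5.5/(1+1.11)×log₁₀(139.6/37.605)
    = 0.62559 × 0.56964 = 0.3564 m

S_c ≈ 0.356 m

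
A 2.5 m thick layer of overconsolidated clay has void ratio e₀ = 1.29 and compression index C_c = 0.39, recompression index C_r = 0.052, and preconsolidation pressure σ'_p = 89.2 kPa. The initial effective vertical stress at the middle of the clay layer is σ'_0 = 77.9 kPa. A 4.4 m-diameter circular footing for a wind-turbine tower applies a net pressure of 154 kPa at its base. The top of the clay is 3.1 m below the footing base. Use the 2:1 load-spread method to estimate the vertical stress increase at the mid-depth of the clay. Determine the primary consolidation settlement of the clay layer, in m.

S_c ≈ 0.0532 m

Mid-depth of clay below the footing base: z = 3.1 + 2.5/2 = 4.35 m.
Stress increase at mid-clay by the 2:1 spreading method:
Δσ ≈ qD²/(D+z)² = 154×4.4²/(4.4+4.35)² = 38.941 kPa
Final effective stress: σ'_f = 77.9 + 38.941 = 116.84 kPa.
σ'_f = 116.84 > σ'_p = 89.2 kPa, so the stress path crosses the preconsolidation pressure — recompression up to σ'_p, then virgin compression beyond:
S_c = H/(1+e₀)·[C_r·log₁₀(σ'_p/σ'_0) + C_c·log₁₀(σ'_f/σ'_p)]
    = 2.5/2.29 × [0.052×log₁₀(89.2/77.9) + 0.39×log₁₀(116.84/89.2)]
    = 1.0917 × [0.003059 + 0.045718] = 0.05325 m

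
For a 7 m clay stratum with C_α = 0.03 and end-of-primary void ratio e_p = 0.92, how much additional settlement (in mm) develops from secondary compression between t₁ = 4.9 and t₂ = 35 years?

Secondary compression: S_s = C_α·H/(1+e_p)·log₁₀(t₂/t₁)
S_s = 0.03×7/(1+0.92)×log₁₀(35/4.9)
    = 0.1094 × 0.8539 = 0.09339 m

S_s ≈ 93.4 mm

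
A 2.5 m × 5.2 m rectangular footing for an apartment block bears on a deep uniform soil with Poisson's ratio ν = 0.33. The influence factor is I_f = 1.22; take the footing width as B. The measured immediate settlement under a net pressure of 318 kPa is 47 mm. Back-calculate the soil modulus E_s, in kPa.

S_e = q·B·(1−ν²)/E_s · I_f  ⇒  E_s = q·B·(1−ν²)·I_f / S_e.
E_s = 318 × 2.5 × 0.8911 × 1.22 / 0.047 = 18390 kPa

E_s ≈ 18400 kPa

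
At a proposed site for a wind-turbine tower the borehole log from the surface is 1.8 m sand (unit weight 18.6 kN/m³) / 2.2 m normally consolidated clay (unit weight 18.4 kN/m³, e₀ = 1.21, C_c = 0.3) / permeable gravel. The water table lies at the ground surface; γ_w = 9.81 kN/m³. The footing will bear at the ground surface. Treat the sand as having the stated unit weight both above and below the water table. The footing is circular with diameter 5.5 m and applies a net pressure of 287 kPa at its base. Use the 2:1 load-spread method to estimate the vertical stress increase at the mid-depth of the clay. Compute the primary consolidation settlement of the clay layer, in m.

Mid-depth of clay below the ground surface: z = 1.8 + 2.2/2 = 2.9 m.
Total vertical stress at mid-clay: σ_v = 18.6×1.8 + 18.4×1.1 = 53.72 kPa.
Pore pressure: u = 9.81×(2.9 − 0) = 28.449 kPa.
Initial effective stress: σ'_0 = σ_v − u = 53.72 − 28.449 = 25.271 kPa.
Stress increase at mid-clay by the 2:1 spreading method:
Δσ ≈ qD²/(D+z)² = 287×5.5²/(5.5+2.9)² = 123.04 kPa
Final effective stress: σ'_f = σ'_0 + Δσ = 25.271 + 123.04 = 148.31 kPa.
Normally consolidated clay, so the full stress increment lies on the virgin compression line:
S_c = C_c·H/(1+e₀)·log₁₀(σ'_f/σ'_0) = 0.3×2.2/(1+1.21)×log₁₀(148.31/25.271)
    = 0.29864 × 0.76855 = 0.2295 m

S_c ≈ 0.23 m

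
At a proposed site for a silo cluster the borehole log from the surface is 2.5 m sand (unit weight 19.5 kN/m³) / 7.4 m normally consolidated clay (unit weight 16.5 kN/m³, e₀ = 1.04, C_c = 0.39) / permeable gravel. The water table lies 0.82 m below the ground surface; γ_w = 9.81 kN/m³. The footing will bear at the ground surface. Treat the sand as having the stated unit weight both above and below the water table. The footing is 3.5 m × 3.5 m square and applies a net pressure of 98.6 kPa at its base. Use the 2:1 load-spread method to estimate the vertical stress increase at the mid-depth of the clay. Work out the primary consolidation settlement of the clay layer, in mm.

Mid-depth of clay below the ground surface: z = 2.5 + 7.4/2 = 6.2 m.
Total vertical stress at mid-clay: σ_v = 19.5×2.5 + 16.5×3.7 = 109.8 kPa.
Pore pressure: u = 9.81×(6.2 − 0.82) = 52.778 kPa.
Initial effective stress: σ'_0 = σ_v − u = 109.8 − 52.778 = 57.022 kPa.
Stress increase at mid-clay by the 2:1 spreading method:
Δσ = qBL/((B+z)(L+z)) = 98.6×3.5×3.5/((3.5+6.2)(3.5+6.2)) = 12.837 kPa
Final effective stress: σ'_f = σ'_0 + Δσ = 57.022 + 12.837 = 69.859 kPa.
Normally consolidated clay, so the full stress increment lies on the virgin compression line:
S_c = C_c·H/(1+e₀)·log₁₀(σ'_f/σ'_0) = 0.39×7.4/(1+1.04)×log₁₀(69.859/57.022)
    = 1.4147 × 0.08818 = 0.1247 m

S_c ≈ 125 mm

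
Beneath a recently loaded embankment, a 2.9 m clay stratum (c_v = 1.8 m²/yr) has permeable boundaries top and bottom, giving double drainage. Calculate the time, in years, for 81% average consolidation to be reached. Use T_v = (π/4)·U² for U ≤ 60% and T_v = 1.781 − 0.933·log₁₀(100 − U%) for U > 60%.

Drainage path length: H_d = H/2 = 1.45 m (double drainage).
U > 60%: T_v = 1.781 − 0.933·log₁₀(100 − 81) = 0.58792.
t = T_v·H_d²/c_v = 0.58792×1.45²/1.8 = 0.6867 years.

t ≈ 0.687 years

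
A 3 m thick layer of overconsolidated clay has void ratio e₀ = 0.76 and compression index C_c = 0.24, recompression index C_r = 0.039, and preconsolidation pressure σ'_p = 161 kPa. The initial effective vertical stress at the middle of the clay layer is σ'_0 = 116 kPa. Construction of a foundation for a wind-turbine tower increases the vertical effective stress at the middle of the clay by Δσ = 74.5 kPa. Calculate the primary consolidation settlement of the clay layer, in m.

S_c ≈ 0.0394 m

Final effective stress: σ'_f = 116 + 74.5 = 190.5 kPa.
σ'_f = 190.5 > σ'_p = 161 kPa, so the stress path crosses the preconsolidation pressure — recompression up to σ'_p, then virgin compression beyond:
S_c = H/(1+e₀)·[C_r·log₁₀(σ'_p/σ'_0) + C_c·log₁₀(σ'_f/σ'_p)]
    = 3/1.76 × [0.039×log₁₀(161/116) + 0.24×log₁₀(190.5/161)]
    = 1.7045 × [0.0055523 + 0.017537] = 0.03936 m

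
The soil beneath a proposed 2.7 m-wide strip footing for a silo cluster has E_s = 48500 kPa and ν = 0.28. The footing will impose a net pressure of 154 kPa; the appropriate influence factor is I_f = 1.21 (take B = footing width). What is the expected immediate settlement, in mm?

S_e ≈ 9.56 mm

Immediate (elastic) settlement: S_e = q·B·(1−ν²)/E_s · I_f.
S_e = 154 × 2.7 × (1 − 0.28²) / 48500 × 1.21
    = 154 × 2.7 × 0.9216 / 48500 × 1.21
    = 0.00956 m = 9.56 mm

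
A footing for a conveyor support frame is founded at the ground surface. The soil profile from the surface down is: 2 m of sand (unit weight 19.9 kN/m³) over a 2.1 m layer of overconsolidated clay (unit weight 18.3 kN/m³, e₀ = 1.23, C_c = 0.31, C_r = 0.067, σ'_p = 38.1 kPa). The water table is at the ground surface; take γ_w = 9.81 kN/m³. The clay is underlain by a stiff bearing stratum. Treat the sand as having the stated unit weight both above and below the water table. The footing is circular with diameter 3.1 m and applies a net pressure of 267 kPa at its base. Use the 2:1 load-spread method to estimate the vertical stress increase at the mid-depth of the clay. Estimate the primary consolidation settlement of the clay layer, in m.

S_c ≈ 0.126 m

Mid-depth of clay below the ground surface: z = 2 + 2.1/2 = 3.05 m.
Total vertical stress at mid-clay: σ_v = 19.9×2 + 18.3×1.05 = 59.015 kPa.
Pore pressure: u = 9.81×(3.05 − 0) = 29.921 kPa.
Initial effective stress: σ'_0 = σ_v − u = 59.015 − 29.921 = 29.094 kPa.
Stress increase at mid-clay by the 2:1 spreading method:
Δσ ≈ qD²/(D+z)² = 267×3.1²/(3.1+3.05)² = 67.84 kPa
Final effective stress: σ'_f = 29.094 + 67.84 = 96.934 kPa.
σ'_f = 96.934 > σ'_p = 38.1 kPa, so the stress path crosses the preconsolidation pressure — recompression up to σ'_p, then virgin compression beyond:
S_c = H/(1+e₀)·[C_r·log₁₀(σ'_p/σ'_0) + C_c·log₁₀(σ'_f/σ'_p)]
    = 2.1/2.23 × [0.067×log₁₀(38.1/29.094) + 0.31×log₁₀(96.934/38.1)]
    = 0.9417 × [0.0078471 + 0.12572] = 0.1258 m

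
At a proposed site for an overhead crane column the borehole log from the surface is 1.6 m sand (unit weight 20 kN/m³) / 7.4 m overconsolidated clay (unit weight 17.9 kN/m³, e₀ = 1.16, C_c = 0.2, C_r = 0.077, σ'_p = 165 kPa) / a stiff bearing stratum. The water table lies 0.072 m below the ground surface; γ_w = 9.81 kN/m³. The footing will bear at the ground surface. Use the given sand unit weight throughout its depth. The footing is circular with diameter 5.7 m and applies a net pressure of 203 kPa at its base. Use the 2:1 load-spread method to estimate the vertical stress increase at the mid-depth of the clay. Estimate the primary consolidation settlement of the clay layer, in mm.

S_c ≈ 88.3 mm

Mid-depth of clay below the ground surface: z = 1.6 + 7.4/2 = 5.3 m.
Total vertical stress at mid-clay: σ_v = 20×1.6 + 17.9×3.7 = 98.23 kPa.
Pore pressure: u = 9.81×(5.3 − 0.072) = 51.287 kPa.
Initial effective stress: σ'_0 = σ_v − u = 98.23 − 51.287 = 46.943 kPa.
Stress increase at mid-clay by the 2:1 spreading method:
Δσ ≈ qD²/(D+z)² = 203×5.7²/(5.7+5.3)² = 54.508 kPa
Final effective stress: σ'_f = 46.943 + 54.508 = 101.45 kPa.
σ'_f = 101.45 ≤ σ'_p = 165 kPa, so the clay remains overconsolidated and only the recompression index applies:
S_c = C_r·H/(1+e₀)·log₁₀(σ'_f/σ'_0) = 0.077×7.4/2.16×log₁₀(101.45/46.943)
    = 0.26379 × 0.33468 = 0.08829 m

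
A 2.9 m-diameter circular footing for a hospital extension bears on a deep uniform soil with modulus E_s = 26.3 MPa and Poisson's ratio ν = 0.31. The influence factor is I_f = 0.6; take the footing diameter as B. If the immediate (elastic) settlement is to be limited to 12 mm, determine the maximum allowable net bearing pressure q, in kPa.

E_s = 26.3 MPa = 26300 kPa.
S_e = q·B·(1−ν²)/E_s · I_f  ⇒  q = S_e·E_s / (B·(1−ν²)·I_f).
q = 0.012 × 26300 / (2.9 × 0.9039 × 0.6) = 200.7 kPa

q ≈ 201 kPa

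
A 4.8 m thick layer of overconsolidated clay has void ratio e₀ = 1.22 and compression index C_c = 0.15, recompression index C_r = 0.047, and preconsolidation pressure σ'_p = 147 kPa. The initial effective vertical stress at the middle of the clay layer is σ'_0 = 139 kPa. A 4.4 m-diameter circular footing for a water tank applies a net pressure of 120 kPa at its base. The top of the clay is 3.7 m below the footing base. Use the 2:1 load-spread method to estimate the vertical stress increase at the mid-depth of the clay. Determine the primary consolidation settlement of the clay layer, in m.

Mid-depth of clay below the footing base: z = 3.7 + 4.8/2 = 6.1 m.
Stress increase at mid-clay by the 2:1 spreading method:
Δσ ≈ qD²/(D+z)² = 120×4.4²/(4.4+6.1)² = 21.072 kPa
Final effective stress: σ'_f = 139 + 21.072 = 160.07 kPa.
σ'_f = 160.07 > σ'_p = 147 kPa, so the stress path crosses the preconsolidation pressure — recompression up to σ'_p, then virgin compression beyond:
S_c = H/(1+e₀)·[C_r·log₁₀(σ'_p/σ'_0) + C_c·log₁₀(σ'_f/σ'_p)]
    = 4.8/2.22 × [0.047×log₁₀(147/139) + 0.15×log₁₀(160.07/147)]
    = 2.1622 × [0.0011422 + 0.0055489] = 0.01447 m

S_c ≈ 0.0145 m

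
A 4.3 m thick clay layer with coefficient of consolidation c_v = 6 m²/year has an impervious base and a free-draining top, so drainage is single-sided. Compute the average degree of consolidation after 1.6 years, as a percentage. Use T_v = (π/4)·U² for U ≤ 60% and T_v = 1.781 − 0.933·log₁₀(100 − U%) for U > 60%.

U ≈ 77.5 %

Drainage path length: H_d = H = 4.3 m (single drainage).
T_v = c_v·t/H_d² = 6×1.6/4.3² = 0.5192.
T_v = 0.5192 corresponds to the U > 60% branch:
U = 1 − 10^((1.781 − T_v)/0.933)/100 = 0.7749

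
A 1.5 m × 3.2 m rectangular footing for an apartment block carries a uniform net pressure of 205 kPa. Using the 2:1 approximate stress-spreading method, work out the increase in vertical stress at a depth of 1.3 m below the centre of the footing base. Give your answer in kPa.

By the 2:1 method the load spreads at 1 horizontal : 2 vertical, so at depth z the loaded area has grown by z in each plan dimension:
Δσ = qBL/((B+z)(L+z)) = 205×1.5×3.2/((1.5+1.3)(3.2+1.3)) = 78.095 kPa

Δσ_z ≈ 78.1 kPa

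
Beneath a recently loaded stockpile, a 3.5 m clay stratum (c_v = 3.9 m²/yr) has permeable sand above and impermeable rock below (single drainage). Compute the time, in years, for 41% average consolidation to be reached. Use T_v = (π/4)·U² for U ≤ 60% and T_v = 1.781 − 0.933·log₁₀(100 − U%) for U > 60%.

Drainage path length: H_d = H = 3.5 m (single drainage).
U ≤ 60%: T_v = (π/4)·U² = (π/4)×0.41² = 0.13203.
t = T_v·H_d²/c_v = 0.13203×3.5²/3.9 = 0.4147 years.

t ≈ 0.415 years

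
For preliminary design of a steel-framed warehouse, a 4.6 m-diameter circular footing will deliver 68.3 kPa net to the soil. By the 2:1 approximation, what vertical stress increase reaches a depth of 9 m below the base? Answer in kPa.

By the 2:1 method the load spreads at 1 horizontal : 2 vertical, so at depth z the loaded area has grown by z in each plan dimension:
Δσ ≈ qD²/(D+z)² = 68.3×4.6²/(4.6+9)² = 7.8137 kPa

Δσ_z ≈ 7.81 kPa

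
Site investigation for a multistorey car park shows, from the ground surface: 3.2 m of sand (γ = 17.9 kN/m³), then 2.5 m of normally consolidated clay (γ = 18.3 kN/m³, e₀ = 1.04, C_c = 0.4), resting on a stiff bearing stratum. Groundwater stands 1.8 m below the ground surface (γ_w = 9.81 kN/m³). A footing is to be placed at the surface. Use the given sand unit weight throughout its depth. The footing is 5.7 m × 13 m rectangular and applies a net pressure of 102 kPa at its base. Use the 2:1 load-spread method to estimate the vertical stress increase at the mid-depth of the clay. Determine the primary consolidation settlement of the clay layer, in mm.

S_c ≈ 124 mm

Mid-depth of clay below the ground surface: z = 3.2 + 2.5/2 = 4.45 m.
Total vertical stress at mid-clay: σ_v = 17.9×3.2 + 18.3×1.25 = 80.155 kPa.
Pore pressure: u = 9.81×(4.45 − 1.8) = 25.997 kPa.
Initial effective stress: σ'_0 = σ_v − u = 80.155 − 25.997 = 54.158 kPa.
Stress increase at mid-clay by the 2:1 spreading method:
Δσ = qBL/((B+z)(L+z)) = 102×5.7×13/((5.7+4.45)(13+4.45)) = 42.673 kPa
Final effective stress: σ'_f = σ'_0 + Δσ = 54.158 + 42.673 = 96.831 kPa.
Normally consolidated clay, so the full stress increment lies on the virgin compression line:
S_c = C_c·H/(1+e₀)·log₁₀(σ'_f/σ'_0) = 0.4×2.5/(1+1.04)×log₁₀(96.831/54.158)
    = 0.4902 × 0.25235 = 0.1237 m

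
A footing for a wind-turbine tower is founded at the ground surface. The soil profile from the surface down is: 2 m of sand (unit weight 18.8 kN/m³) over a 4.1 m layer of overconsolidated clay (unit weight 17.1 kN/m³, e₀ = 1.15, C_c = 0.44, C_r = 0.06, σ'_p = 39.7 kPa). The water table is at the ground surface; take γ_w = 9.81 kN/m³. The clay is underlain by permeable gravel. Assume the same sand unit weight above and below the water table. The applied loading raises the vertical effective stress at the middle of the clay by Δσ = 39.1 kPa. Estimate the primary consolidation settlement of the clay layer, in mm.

S_c ≈ 226 mm

Mid-depth of clay below the ground surface: z = 2 + 4.1/2 = 4.05 m.
Total vertical stress at mid-clay: σ_v = 18.8×2 + 17.1×2.05 = 72.655 kPa.
Pore pressure: u = 9.81×(4.05 − 0) = 39.73 kPa.
Initial effective stress: σ'_0 = σ_v − u = 72.655 − 39.73 = 32.925 kPa.
Final effective stress: σ'_f = 32.925 + 39.1 = 72.025 kPa.
σ'_f = 72.025 > σ'_p = 39.7 kPa, so the stress path crosses the preconsolidation pressure — recompression up to σ'_p, then virgin compression beyond:
S_c = H/(1+e₀)·[C_r·log₁₀(σ'_p/σ'_0) + C_c·log₁₀(σ'_f/σ'_p)]
    = 4.1/2.15 × [0.06×log₁₀(39.7/32.925) + 0.44×log₁₀(72.025/39.7)]
    = 1.907 × [0.0048759 + 0.11382] = 0.2264 m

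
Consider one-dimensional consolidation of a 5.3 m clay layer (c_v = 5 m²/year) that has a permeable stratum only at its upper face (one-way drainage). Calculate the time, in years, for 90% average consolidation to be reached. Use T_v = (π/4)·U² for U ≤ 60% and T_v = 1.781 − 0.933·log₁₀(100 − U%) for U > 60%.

Drainage path length: H_d = H = 5.3 m (single drainage).
U > 60%: T_v = 1.781 − 0.933·log₁₀(100 − 90) = 0.848.
t = T_v·H_d²/c_v = 0.848×5.3²/5 = 4.764 years.

t ≈ 4.76 years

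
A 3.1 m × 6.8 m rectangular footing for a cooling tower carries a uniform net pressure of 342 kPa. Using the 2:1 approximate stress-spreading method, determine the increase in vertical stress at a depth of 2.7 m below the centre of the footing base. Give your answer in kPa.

By the 2:1 method the load spreads at 1 horizontal : 2 vertical, so at depth z the loaded area has grown by z in each plan dimension:
Δσ = qBL/((B+z)(L+z)) = 342×3.1×6.8/((3.1+2.7)(6.8+2.7)) = 130.84 kPa

Δσ_z ≈ 131 kPa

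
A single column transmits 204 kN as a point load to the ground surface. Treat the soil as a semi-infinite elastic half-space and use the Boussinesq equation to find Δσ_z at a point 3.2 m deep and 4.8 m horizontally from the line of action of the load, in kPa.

Boussinesq vertical stress below a point load on an elastic half-space:
Δσ_z = 3P/(2πz²) · [1 + (r/z)²]^(−5/2)
r/z = 4.8/3.2 = 1.5; [1+(r/z)²]^(−5/2) = 0.052516.
Δσ_z = 3×204/(2π×3.2²) × 0.052516 = 9.512 × 0.052516 = 0.4995 kPa

Δσ_z ≈ 0.5 kPa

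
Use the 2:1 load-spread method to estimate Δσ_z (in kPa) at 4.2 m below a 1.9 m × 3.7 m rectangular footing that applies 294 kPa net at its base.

Δσ_z ≈ 42.9 kPa

By the 2:1 method the load spreads at 1 horizontal : 2 vertical, so at depth z the loaded area has grown by z in each plan dimension:
Δσ = qBL/((B+z)(L+z)) = 294×1.9×3.7/((1.9+4.2)(3.7+4.2)) = 42.889 kPa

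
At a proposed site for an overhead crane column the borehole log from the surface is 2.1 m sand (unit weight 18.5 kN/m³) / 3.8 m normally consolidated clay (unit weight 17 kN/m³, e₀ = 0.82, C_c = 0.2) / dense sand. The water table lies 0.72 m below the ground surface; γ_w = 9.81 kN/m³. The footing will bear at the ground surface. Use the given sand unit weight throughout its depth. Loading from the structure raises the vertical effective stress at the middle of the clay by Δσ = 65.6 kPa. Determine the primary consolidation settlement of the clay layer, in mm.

Mid-depth of clay below the ground surface: z = 2.1 + 3.8/2 = 4 m.
Total vertical stress at mid-clay: σ_v = 18.5×2.1 + 17×1.9 = 71.15 kPa.
Pore pressure: u = 9.81×(4 − 0.72) = 32.177 kPa.
Initial effective stress: σ'_0 = σ_v − u = 71.15 − 32.177 = 38.973 kPa.
Final effective stress: σ'_f = σ'_0 + Δσ = 38.973 + 65.6 = 104.57 kPa.
Normally consolidated clay, so the full stress increment lies on the virgin compression line:
S_c = C_c·H/(1+e₀)·log₁₀(σ'_f/σ'_0) = 0.2×3.8/(1+0.82)×log₁₀(104.57/38.973)
    = 0.41758 × 0.42864 = 0.179 m

S_c ≈ 179 mm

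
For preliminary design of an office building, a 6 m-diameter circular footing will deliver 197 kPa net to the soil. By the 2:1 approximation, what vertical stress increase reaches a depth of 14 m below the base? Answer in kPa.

By the 2:1 method the load spreads at 1 horizontal : 2 vertical, so at depth z the loaded area has grown by z in each plan dimension:
Δσ ≈ qD²/(D+z)² = 197×6²/(6+14)² = 17.73 kPa

Δσ_z ≈ 17.7 kPa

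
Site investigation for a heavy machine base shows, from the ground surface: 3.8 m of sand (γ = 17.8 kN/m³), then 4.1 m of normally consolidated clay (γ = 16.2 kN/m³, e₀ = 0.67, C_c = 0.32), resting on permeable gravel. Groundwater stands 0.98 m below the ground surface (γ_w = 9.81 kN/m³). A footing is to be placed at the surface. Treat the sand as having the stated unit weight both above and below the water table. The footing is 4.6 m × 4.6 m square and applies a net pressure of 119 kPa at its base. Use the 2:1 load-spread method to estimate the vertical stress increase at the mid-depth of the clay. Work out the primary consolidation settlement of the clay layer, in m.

Mid-depth of clay below the ground surface: z = 3.8 + 4.1/2 = 5.85 m.
Total vertical stress at mid-clay: σ_v = 17.8×3.8 + 16.2×2.05 = 100.85 kPa.
Pore pressure: u = 9.81×(5.85 − 0.98) = 47.775 kPa.
Initial effective stress: σ'_0 = σ_v − u = 100.85 − 47.775 = 53.075 kPa.
Stress increase at mid-clay by the 2:1 spreading method:
Δσ = qBL/((B+z)(L+z)) = 119×4.6×4.6/((4.6+5.85)(4.6+5.85)) = 23.058 kPa
Final effective stress: σ'_f = σ'_0 + Δσ = 53.075 + 23.058 = 76.133 kPa.
Normally consolidated clay, so the full stress increment lies on the virgin compression line:
S_c = C_c·H/(1+e₀)·log₁₀(σ'_f/σ'_0) = 0.32×4.1/(1+0.67)×log₁₀(76.133/53.075)
    = 0.78563 × 0.15668 = 0.1231 m

S_c ≈ 0.123 m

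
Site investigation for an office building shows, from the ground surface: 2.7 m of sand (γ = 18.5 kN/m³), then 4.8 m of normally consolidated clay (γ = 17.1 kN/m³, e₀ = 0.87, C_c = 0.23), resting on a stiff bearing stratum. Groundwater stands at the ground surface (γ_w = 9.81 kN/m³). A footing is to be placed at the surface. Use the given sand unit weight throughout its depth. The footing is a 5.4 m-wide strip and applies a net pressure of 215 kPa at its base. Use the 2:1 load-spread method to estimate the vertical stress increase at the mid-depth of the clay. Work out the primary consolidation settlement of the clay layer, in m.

Mid-depth of clay below the ground surface: z = 2.7 + 4.8/2 = 5.1 m.
Total vertical stress at mid-clay: σ_v = 18.5×2.7 + 17.1×2.4 = 90.99 kPa.
Pore pressure: u = 9.81×(5.1 − 0) = 50.031 kPa.
Initial effective stress: σ'_0 = σ_v − u = 90.99 − 50.031 = 40.959 kPa.
Stress increase at mid-clay by the 2:1 spreading method:
Δσ = qB/(B+z) = 215×5.4/(5.4+5.1) = 110.57 kPa
Final effective stress: σ'_f = σ'_0 + Δσ = 40.959 + 110.57 = 151.53 kPa.
Normally consolidated clay, so the full stress increment lies on the virgin compression line:
S_c = C_c·H/(1+e₀)·log₁₀(σ'_f/σ'_0) = 0.23×4.8/(1+0.87)×log₁₀(151.53/40.959)
    = 0.59037 × 0.56815 = 0.3354 m

S_c ≈ 0.335 m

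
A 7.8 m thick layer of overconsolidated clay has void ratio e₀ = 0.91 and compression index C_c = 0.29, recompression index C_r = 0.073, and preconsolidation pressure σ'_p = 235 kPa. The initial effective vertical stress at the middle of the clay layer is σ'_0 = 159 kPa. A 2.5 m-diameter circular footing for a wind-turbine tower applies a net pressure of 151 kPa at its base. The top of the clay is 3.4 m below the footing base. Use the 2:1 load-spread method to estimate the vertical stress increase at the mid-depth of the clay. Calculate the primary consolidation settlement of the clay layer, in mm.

Mid-depth of clay below the footing base: z = 3.4 + 7.8/2 = 7.3 m.
Stress increase at mid-clay by the 2:1 spreading method:
Δσ ≈ qD²/(D+z)² = 151×2.5²/(2.5+7.3)² = 9.8266 kPa
Final effective stress: σ'_f = 159 + 9.8266 = 168.83 kPa.
σ'_f = 168.83 ≤ σ'_p = 235 kPa, so the clay remains overconsolidated and only the recompression index applies:
S_c = C_r·H/(1+e₀)·log₁₀(σ'_f/σ'_0) = 0.073×7.8/1.91×log₁₀(168.83/159)
    = 0.29812 × 0.026052 = 0.007767 m

S_c ≈ 7.77 mm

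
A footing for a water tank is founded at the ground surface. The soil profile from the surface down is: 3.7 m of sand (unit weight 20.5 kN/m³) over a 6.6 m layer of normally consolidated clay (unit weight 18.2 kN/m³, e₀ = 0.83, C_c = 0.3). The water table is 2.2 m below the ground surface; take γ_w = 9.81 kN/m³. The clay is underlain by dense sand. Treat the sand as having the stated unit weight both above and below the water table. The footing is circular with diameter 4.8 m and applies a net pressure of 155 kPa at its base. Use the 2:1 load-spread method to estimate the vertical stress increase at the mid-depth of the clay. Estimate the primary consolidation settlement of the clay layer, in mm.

S_c ≈ 119 mm

Mid-depth of clay below the ground surface: z = 3.7 + 6.6/2 = 7 m.
Total vertical stress at mid-clay: σ_v = 20.5×3.7 + 18.2×3.3 = 135.91 kPa.
Pore pressure: u = 9.81×(7 − 2.2) = 47.088 kPa.
Initial effective stress: σ'_0 = σ_v − u = 135.91 − 47.088 = 88.822 kPa.
Stress increase at mid-clay by the 2:1 spreading method:
Δσ ≈ qD²/(D+z)² = 155×4.8²/(4.8+7)² = 25.648 kPa
Final effective stress: σ'_f = σ'_0 + Δσ = 88.822 + 25.648 = 114.47 kPa.
Normally consolidated clay, so the full stress increment lies on the virgin compression line:
S_c = C_c·H/(1+e₀)·log₁₀(σ'_f/σ'_0) = 0.3×6.6/(1+0.83)×log₁₀(114.47/88.822)
    = 1.082 × 0.11017 = 0.1192 m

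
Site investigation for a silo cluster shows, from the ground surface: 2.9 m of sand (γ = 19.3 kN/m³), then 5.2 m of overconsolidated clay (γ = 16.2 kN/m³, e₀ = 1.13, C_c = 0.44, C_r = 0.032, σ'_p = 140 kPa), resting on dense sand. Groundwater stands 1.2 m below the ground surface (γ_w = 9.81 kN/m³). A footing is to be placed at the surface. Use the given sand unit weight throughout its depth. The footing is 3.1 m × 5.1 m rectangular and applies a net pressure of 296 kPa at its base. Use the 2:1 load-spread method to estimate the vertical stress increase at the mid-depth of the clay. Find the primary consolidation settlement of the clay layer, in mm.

Mid-depth of clay below the ground surface: z = 2.9 + 5.2/2 = 5.5 m.
Total vertical stress at mid-clay: σ_v = 19.3×2.9 + 16.2×2.6 = 98.09 kPa.
Pore pressure: u = 9.81×(5.5 − 1.2) = 42.183 kPa.
Initial effective stress: σ'_0 = σ_v − u = 98.09 − 42.183 = 55.907 kPa.
Stress increase at mid-clay by the 2:1 spreading method:
Δσ = qBL/((B+z)(L+z)) = 296×3.1×5.1/((3.1+5.5)(5.1+5.5)) = 51.336 kPa
Final effective stress: σ'_f = 55.907 + 51.336 = 107.24 kPa.
σ'_f = 107.24 ≤ σ'_p = 140 kPa, so the clay remains overconsolidated and only the recompression index applies:
S_c = C_r·H/(1+e₀)·log₁₀(σ'_f/σ'_0) = 0.032×5.2/2.13×log₁₀(107.24/55.907)
    = 0.078122 × 0.28289 = 0.0221 m

S_c ≈ 22.1 mm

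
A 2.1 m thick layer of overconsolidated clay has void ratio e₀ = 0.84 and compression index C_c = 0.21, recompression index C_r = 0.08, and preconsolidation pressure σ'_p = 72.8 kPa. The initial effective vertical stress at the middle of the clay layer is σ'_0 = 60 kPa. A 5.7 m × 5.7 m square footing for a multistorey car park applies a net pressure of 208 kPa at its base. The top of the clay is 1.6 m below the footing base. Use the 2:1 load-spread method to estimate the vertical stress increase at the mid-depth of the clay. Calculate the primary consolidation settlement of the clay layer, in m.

Mid-depth of clay below the footing base: z = 1.6 + 2.1/2 = 2.65 m.
Stress increase at mid-clay by the 2:1 spreading method:
Δσ = qBL/((B+z)(L+z)) = 208×5.7×5.7/((5.7+2.65)(5.7+2.65)) = 96.926 kPa
Final effective stress: σ'_f = 60 + 96.926 = 156.93 kPa.
σ'_f = 156.93 > σ'_p = 72.8 kPa, so the stress path crosses the preconsolidation pressure — recompression up to σ'_p, then virgin compression beyond:
S_c = H/(1+e₀)·[C_r·log₁₀(σ'_p/σ'_0) + C_c·log₁₀(σ'_f/σ'_p)]
    = 2.1/1.84 × [0.08×log₁₀(72.8/60) + 0.21×log₁₀(156.93/72.8)]
    = 1.1413 × [0.0067184 + 0.070051] = 0.08762 m

S_c ≈ 0.0876 m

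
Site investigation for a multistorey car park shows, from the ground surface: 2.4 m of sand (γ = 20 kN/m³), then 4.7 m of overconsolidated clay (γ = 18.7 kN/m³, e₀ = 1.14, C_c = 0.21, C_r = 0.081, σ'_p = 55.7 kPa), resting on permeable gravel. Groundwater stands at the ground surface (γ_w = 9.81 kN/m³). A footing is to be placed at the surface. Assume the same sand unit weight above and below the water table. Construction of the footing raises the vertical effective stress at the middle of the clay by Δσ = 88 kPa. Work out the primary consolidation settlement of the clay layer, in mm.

S_c ≈ 191 mm

Mid-depth of clay below the ground surface: z = 2.4 + 4.7/2 = 4.75 m.
Total vertical stress at mid-clay: σ_v = 20×2.4 + 18.7×2.35 = 91.945 kPa.
Pore pressure: u = 9.81×(4.75 − 0) = 46.598 kPa.
Initial effective stress: σ'_0 = σ_v − u = 91.945 − 46.598 = 45.347 kPa.
Final effective stress: σ'_f = 45.347 + 88 = 133.35 kPa.
σ'_f = 133.35 > σ'_p = 55.7 kPa, so the stress path crosses the preconsolidation pressure — recompression up to σ'_p, then virgin compression beyond:
S_c = H/(1+e₀)·[C_r·log₁₀(σ'_p/σ'_0) + C_c·log₁₀(σ'_f/σ'_p)]
    = 4.7/2.14 × [0.081×log₁₀(55.7/45.347) + 0.21×log₁₀(133.35/55.7)]
    = 2.1963 × [0.0072338 + 0.079619] = 0.1908 m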